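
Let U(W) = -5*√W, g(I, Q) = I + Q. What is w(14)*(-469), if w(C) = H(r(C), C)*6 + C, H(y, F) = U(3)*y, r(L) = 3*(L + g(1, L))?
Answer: -6566 + 1224090*√3 ≈ 2.1136e+6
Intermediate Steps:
r(L) = 3 + 6*L (r(L) = 3*(L + (1 + L)) = 3*(1 + 2*L) = 3 + 6*L)
H(y, F) = -5*y*√3 (H(y, F) = (-5*√3)*y = -5*y*√3)
w(C) = C - 30*√3*(3 + 6*C) (w(C) = -5*(3 + 6*C)*√3*6 + C = -5*√3*(3 + 6*C)*6 + C = -30*√3*(3 + 6*C) + C = C - 30*√3*(3 + 6*C))
w(14)*(-469) = (14 + √3*(-90 - 180*14))*(-469) = (14 + √3*(-90 - 2520))*(-469) = (14 + √3*(-2610))*(-469) = (14 - 2610*√3)*(-469) = -6566 + 1224090*√3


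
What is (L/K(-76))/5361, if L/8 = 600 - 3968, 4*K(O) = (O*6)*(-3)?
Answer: -13472/916731 ≈ -0.014696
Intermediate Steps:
K(O) = -9*O/2 (K(O) = ((O*6)*(-3))/4 = ((6*O)*(-3))/4 = (-18*O)/4 = -9*O/2)
L = -26944 (L = 8*(600 - 3968) = 8*(-3368) = -26944)
(L/K(-76))/5361 = -26944/((-9/2*(-76)))/5361 = -26944/342*(1/5361) = -26944*1/342*(1/5361) = -13472/171*1/5361 = -13472/916731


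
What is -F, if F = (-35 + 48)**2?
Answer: -169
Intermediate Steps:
F = 169 (F = 13**2 = 169)
-F = -1*169 = -169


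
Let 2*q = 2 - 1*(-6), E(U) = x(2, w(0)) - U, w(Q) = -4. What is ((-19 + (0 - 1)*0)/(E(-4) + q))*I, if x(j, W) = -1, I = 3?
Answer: -57/7 ≈ -8.1429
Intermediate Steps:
E(U) = -1 - U
q = 4 (q = (2 - 1*(-6))/2 = (2 + 6)/2 = (½)*8 = 4)
((-19 + (0 - 1)*0)/(E(-4) + q))*I = ((-19 + (0 - 1)*0)/((-1 - 1*(-4)) + 4))*3 = ((-19 - 1*0)/((-1 + 4) + 4))*3 = ((-19 + 0)/(3 + 4))*3 = -19/7*3 = -57/7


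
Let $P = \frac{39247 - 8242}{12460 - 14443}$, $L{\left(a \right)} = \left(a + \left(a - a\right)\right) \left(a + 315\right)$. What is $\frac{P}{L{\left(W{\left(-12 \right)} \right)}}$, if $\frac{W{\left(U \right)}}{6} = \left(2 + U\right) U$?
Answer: $- \frac{689}{32838480} \approx -2.0981 \cdot 10^{-5}$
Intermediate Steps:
$W{\left(U \right)} = 6 U \left(2 + U\right)$ ($W{\left(U \right)} = 6 \left(2 + U\right) U = 6 U \left(2 + U\right)$)
$L{\left(a \right)} = a \left(315 + a\right)$ ($L{\left(a \right)} = \left(a + 0\right) \left(315 + a\right) = a \left(315 + a\right)$)
$P = - \frac{10335}{661}$ ($P = \frac{31005}{12460 - 14443} = \frac{31005}{-1983} = 31005 \left(- \frac{1}{1983}\right) = - \frac{10335}{661} \approx -15.635$)
$\frac{P}{L{\left(W{\left(-12 \right)} \right)}} = - \frac{10335}{661 \cdot 6 \left(-12\right) \left(2 - 12\right) \left(315 + 6 \left(-12\right) \left(2 - 12\right)\right)} = - \frac{10335}{661 \cdot 6 \left(-12\right) \left(-10\right) \left(315 + 6 \left(-12\right) \left(-10\right)\right)} = - \frac{10335}{661 \cdot 720 \left(315 + 720\right)} = - \frac{10335}{661 \cdot 720 \cdot 1035} = - \frac{10335}{661 \cdot 745200} = \left(- \frac{10335}{661}\right) \frac{1}{745200} = - \frac{689}{32838480}$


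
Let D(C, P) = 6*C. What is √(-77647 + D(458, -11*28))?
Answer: 11*I*√619 ≈ 273.68*I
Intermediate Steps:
√(-77647 + D(458, -11*28)) = √(-77647 + 6*458) = √(-77647 + 2748) = √(-74899) = 11*I*√619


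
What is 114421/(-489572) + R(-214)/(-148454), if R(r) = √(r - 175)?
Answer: -114421/489572 - I*√389/148454 ≈ -0.23372 - 0.00013286*I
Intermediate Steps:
R(r) = √(-175 + r)
114421/(-489572) + R(-214)/(-148454) = 114421/(-489572) + √(-175 - 214)/(-148454) = 114421*(-1/489572) + √(-389)*(-1/148454) = -114421/489572 + (I*√389)*(-1/148454) = -114421/489572 - I*√389/148454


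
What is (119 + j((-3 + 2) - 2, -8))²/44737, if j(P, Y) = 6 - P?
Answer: 16384/44737 ≈ 0.36623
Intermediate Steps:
(119 + j((-3 + 2) - 2, -8))²/44737 = (119 + (6 - ((-3 + 2) - 2)))²/44737 = (119 + (6 - (-1 - 2)))²*(1/44737) = (119 + (6 - 1*(-3)))²*(1/44737) = (119 + (6 + 3))²*(1/44737) = (119 + 9)²*(1/44737) = 128²*(1/44737) = 16384*(1/44737) = 16384/44737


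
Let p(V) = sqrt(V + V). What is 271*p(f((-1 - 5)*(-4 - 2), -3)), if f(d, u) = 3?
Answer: 271*sqrt(6) ≈ 663.81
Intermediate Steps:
p(V) = sqrt(2)*sqrt(V) (p(V) = sqrt(2*V) = sqrt(2)*sqrt(V))
271*p(f((-1 - 5)*(-4 - 2), -3)) = 271*(sqrt(2)*sqrt(3)) = 271*sqrt(6)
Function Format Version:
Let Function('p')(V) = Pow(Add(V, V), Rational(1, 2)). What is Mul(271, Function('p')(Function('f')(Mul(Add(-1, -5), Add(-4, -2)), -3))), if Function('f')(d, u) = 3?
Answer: Mul(271, Pow(6, Rational(1, 2))) ≈ 663.81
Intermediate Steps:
Function('p')(V) = Mul(Pow(2, Rational(1, 2)), Pow(V, Rational(1, 2))) (Function('p')(V) = Pow(Mul(2, V), Rational(1, 2)) = Mul(Pow(2, Rational(1, 2)), Pow(V, Rational(1, 2))))
Mul(271, Function('p')(Function('f')(Mul(Add(-1, -5), Add(-4, -2)), -3))) = Mul(271, Mul(Pow(2, Rational(1, 2)), Pow(3, Rational(1, 2)))) = Mul(271, Pow(6, Rational(1, 2)))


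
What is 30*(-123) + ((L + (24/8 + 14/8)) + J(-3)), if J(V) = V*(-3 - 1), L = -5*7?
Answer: -14833/4 ≈ -3708.3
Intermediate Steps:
L = -35
J(V) = -4*V (J(V) = V*(-4) = -4*V)
30*(-123) + ((L + (24/8 + 14/8)) + J(-3)) = 30*(-123) + ((-35 + (24/8 + 14/8)) - 4*(-3)) = -3690 + ((-35 + (24*(⅛) + 14*(⅛))) + 12) = -3690 + ((-35 + (3 + 7/4)) + 12) = -3690 + ((-35 + 19/4) + 12) = -3690 + (-121/4 + 12) = -3690 - 73/4 = -14833/4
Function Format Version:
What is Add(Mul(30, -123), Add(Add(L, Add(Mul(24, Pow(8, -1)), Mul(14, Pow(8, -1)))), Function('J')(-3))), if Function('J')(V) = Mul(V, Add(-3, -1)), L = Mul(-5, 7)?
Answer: Rational(-14833, 4) ≈ -3708.3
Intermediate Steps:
L = -35
Function('J')(V) = Mul(-4, V) (Function('J')(V) = Mul(V, -4) = Mul(-4, V))
Add(Mul(30, -123), Add(Add(L, Add(Mul(24, Pow(8, -1)), Mul(14, Pow(8, -1)))), Function('J')(-3))) = Add(Mul(30, -123), Add(Add(-35, Add(Mul(24, Pow(8, -1)), Mul(14, Pow(8, -1)))), Mul(-4, -3))) = Add(-3690, Add(Add(-35, Add(Mul(24, Rational(1, 8)), Mul(14, Rational(1, 8)))), 12)) = Add(-3690, Add(Add(-35, Add(3, Rational(7, 4))), 12)) = Add(-3690, Add(Add(-35, Rational(19, 4)), 12)) = Add(-3690, Add(Rational(-121, 4), 12)) = Add(-3690, Rational(-73, 4)) = Rational(-14833, 4)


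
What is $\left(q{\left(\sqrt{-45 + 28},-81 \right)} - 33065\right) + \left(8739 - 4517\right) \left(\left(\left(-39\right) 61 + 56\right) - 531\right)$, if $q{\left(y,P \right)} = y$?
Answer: $-12082653 + i \sqrt{17} \approx -1.2083 \cdot 10^{7} + 4.1231 i$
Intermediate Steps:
$\left(q{\left(\sqrt{-45 + 28},-81 \right)} - 33065\right) + \left(8739 - 4517\right) \left(\left(\left(-39\right) 61 + 56\right) - 531\right) = \left(\sqrt{-45 + 28} - 33065\right) + \left(8739 - 4517\right) \left(\left(\left(-39\right) 61 + 56\right) - 531\right) = \left(\sqrt{-17} - 33065\right) + 4222 \left(\left(-2379 + 56\right) - 531\right) = \left(i \sqrt{17} - 33065\right) + 4222 \left(-2323 - 531\right) = \left(-33065 + i \sqrt{17}\right) + 4222 \left(-2854\right) = \left(-33065 + i \sqrt{17}\right) - 12049588 = -12082653 + i \sqrt{17}$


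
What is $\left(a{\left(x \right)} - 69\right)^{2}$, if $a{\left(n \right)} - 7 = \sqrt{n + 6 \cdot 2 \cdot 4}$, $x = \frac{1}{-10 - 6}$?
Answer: $\frac{\left(248 - \sqrt{767}\right)^{2}}{16} \approx 3033.4$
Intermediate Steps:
$x = - \frac{1}{16}$ ($x = \frac{1}{-16} = - \frac{1}{16} \approx -0.0625$)
$a{\left(n \right)} = 7 + \sqrt{48 + n}$ ($a{\left(n \right)} = 7 + \sqrt{n + 6 \cdot 2 \cdot 4} = 7 + \sqrt{n + 12 \cdot 4} = 7 + \sqrt{n + 48} = 7 + \sqrt{48 + n}$)
$\left(a{\left(x \right)} - 69\right)^{2} = \left(\left(7 + \sqrt{48 - \frac{1}{16}}\right) - 69\right)^{2} = \left(\left(7 + \sqrt{\frac{767}{16}}\right) - 69\right)^{2} = \left(\left(7 + \frac{\sqrt{767}}{4}\right) - 69\right)^{2} = \left(-62 + \frac{\sqrt{767}}{4}\right)^{2}$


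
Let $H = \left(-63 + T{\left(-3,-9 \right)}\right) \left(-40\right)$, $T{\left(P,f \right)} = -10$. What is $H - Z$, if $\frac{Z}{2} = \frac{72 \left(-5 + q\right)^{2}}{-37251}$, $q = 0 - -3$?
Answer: $\frac{12085944}{4139} \approx 2920.0$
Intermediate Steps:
$q = 3$ ($q = 0 + 3 = 3$)
$H = 2920$ ($H = \left(-63 - 10\right) \left(-40\right) = \left(-73\right) \left(-40\right) = 2920$)
$Z = - \frac{64}{4139}$ ($Z = 2 \frac{72 \left(-5 + 3\right)^{2}}{-37251} = 2 \cdot 72 \left(-2\right)^{2} \left(- \frac{1}{37251}\right) = 2 \cdot 72 \cdot 4 \left(- \frac{1}{37251}\right) = 2 \cdot 288 \left(- \frac{1}{37251}\right) = 2 \left(- \frac{32}{4139}\right) = - \frac{64}{4139} \approx -0.015463$)
$H - Z = 2920 - - \frac{64}{4139} = 2920 + \frac{64}{4139} = \frac{12085944}{4139}$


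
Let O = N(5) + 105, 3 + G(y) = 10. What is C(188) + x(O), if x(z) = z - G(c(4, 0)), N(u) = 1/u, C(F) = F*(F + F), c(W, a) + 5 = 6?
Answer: 353931/5 ≈ 70786.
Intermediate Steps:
c(W, a) = 1 (c(W, a) = -5 + 6 = 1)
C(F) = 2*F² (C(F) = F*(2*F) = 2*F²)
G(y) = 7 (G(y) = -3 + 10 = 7)
O = 526/5 (O = 1/5 + 105 = ⅕ + 105 = 526/5 ≈ 105.20)
x(z) = -7 + z (x(z) = z - 1*7 = z - 7 = -7 + z)
C(188) + x(O) = 2*188² + (-7 + 526/5) = 2*35344 + 491/5 = 70688 + 491/5 = 353931/5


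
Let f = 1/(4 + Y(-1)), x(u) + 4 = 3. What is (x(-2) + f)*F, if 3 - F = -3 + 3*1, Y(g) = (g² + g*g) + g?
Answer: -12/5 ≈ -2.4000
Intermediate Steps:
x(u) = -1 (x(u) = -4 + 3 = -1)
Y(g) = g + 2*g² (Y(g) = (g² + g²) + g = 2*g² + g = g + 2*g²)
f = ⅕ (f = 1/(4 - (1 + 2*(-1))) = 1/(4 - (1 - 2)) = 1/(4 - 1*(-1)) = 1/(4 + 1) = 1/5 = ⅕ ≈ 0.20000)
F = 3 (F = 3 - (-3 + 3*1) = 3 - (-3 + 3) = 3 - 1*0 = 3 + 0 = 3)
(x(-2) + f)*F = (-1 + ⅕)*3 = -⅘*3 = -12/5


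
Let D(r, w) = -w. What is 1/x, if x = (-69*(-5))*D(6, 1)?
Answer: -1/345 ≈ -0.0028986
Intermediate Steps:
x = -345 (x = (-69*(-5))*(-1*1) = 345*(-1) = -345)
1/x = 1/(-345) = -1/345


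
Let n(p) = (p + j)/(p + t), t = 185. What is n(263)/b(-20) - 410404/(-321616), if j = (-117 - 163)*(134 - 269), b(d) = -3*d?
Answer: 1454583083/540314880 ≈ 2.6921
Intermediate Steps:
j = 37800 (j = -280*(-135) = 37800)
n(p) = (37800 + p)/(185 + p) (n(p) = (p + 37800)/(p + 185) = (37800 + p)/(185 + p))
n(263)/b(-20) - 410404/(-321616) = ((37800 + 263)/(185 + 263))/((-3*(-20))) - 410404/(-321616) = (38063/448)/60 - 410404*(-1/321616) = ((1/448)*38063)*(1/60) + 102601/80404 = (38063/448)*(1/60) + 102601/80404 = 38063/26880 + 102601/80404 = 1454583083/540314880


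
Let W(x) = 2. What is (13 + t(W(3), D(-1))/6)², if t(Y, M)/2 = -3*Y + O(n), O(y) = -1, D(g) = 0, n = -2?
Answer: 1024/9 ≈ 113.78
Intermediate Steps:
t(Y, M) = -2 - 6*Y (t(Y, M) = 2*(-3*Y - 1) = 2*(-1 - 3*Y) = -2 - 6*Y)
(13 + t(W(3), D(-1))/6)² = (13 + (-2 - 6*2)/6)² = (13 + (-2 - 12)*(⅙))² = (13 - 14*⅙)² = (13 - 7/3)² = (32/3)² = 1024/9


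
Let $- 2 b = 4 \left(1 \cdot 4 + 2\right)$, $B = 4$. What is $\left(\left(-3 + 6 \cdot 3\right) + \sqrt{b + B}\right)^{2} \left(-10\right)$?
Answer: $-2170 - 600 i \sqrt{2} \approx -2170.0 - 848.53 i$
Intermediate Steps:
$b = -12$ ($b = - \frac{4 \left(1 \cdot 4 + 2\right)}{2} = - \frac{4 \left(4 + 2\right)}{2} = - \frac{4 \cdot 6}{2} = \left(- \frac{1}{2}\right) 24 = -12$)
$\left(\left(-3 + 6 \cdot 3\right) + \sqrt{b + B}\right)^{2} \left(-10\right) = \left(\left(-3 + 6 \cdot 3\right) + \sqrt{-12 + 4}\right)^{2} \left(-10\right) = \left(\left(-3 + 18\right) + \sqrt{-8}\right)^{2} \left(-10\right) = \left(15 + 2 i \sqrt{2}\right)^{2} \left(-10\right) = - 10 \left(15 + 2 i \sqrt{2}\right)^{2}$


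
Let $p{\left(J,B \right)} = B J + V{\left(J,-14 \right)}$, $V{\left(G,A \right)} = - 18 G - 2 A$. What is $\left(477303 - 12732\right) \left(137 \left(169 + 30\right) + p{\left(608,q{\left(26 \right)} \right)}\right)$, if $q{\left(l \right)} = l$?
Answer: $14938280505$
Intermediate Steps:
$p{\left(J,B \right)} = 28 - 18 J + B J$ ($p{\left(J,B \right)} = B J - \left(-28 + 18 J\right) = 28 - 18 J + B J$)
$\left(477303 - 12732\right) \left(137 \left(169 + 30\right) + p{\left(608,q{\left(26 \right)} \right)}\right) = \left(477303 - 12732\right) \left(137 \left(169 + 30\right) + \left(28 - 10944 + 26 \cdot 608\right)\right) = 464571 \left(137 \cdot 199 + \left(28 - 10944 + 15808\right)\right) = 464571 \left(27263 + 4892\right) = 464571 \cdot 32155 = 14938280505$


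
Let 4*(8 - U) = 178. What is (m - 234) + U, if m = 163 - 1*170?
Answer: -555/2 ≈ -277.50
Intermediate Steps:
U = -73/2 (U = 8 - ¼*178 = 8 - 89/2 = -73/2 ≈ -36.500)
m = -7 (m = 163 - 170 = -7)
(m - 234) + U = (-7 - 234) - 73/2 = -241 - 73/2 = -555/2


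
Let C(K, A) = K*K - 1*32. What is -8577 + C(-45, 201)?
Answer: -6584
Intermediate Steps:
C(K, A) = -32 + K² (C(K, A) = K² - 32 = -32 + K²)
-8577 + C(-45, 201) = -8577 + (-32 + (-45)²) = -8577 + (-32 + 2025) = -8577 + 1993 = -6584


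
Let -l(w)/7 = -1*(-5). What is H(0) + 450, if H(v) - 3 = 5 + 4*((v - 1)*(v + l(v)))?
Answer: 598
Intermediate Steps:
l(w) = -35 (l(w) = -(-7)*(-5) = -7*5 = -35)
H(v) = 8 + 4*(-1 + v)*(-35 + v) (H(v) = 3 + (5 + 4*((v - 1)*(v - 35))) = 3 + (5 + 4*((-1 + v)*(-35 + v))) = 3 + (5 + 4*(-1 + v)*(-35 + v)) = 8 + 4*(-1 + v)*(-35 + v))
H(0) + 450 = (148 - 144*0 + 4*0²) + 450 = (148 + 0 + 4*0) + 450 = (148 + 0 + 0) + 450 = 148 + 450 = 598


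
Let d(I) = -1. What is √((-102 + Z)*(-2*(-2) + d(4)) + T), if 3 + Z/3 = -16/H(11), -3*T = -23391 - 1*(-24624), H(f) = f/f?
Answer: 2*I*√222 ≈ 29.799*I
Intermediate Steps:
H(f) = 1
T = -411 (T = -(-23391 - 1*(-24624))/3 = -(-23391 + 24624)/3 = -⅓*1233 = -411)
Z = -57 (Z = -9 + 3*(-16/1) = -9 + 3*(-16*1) = -9 + 3*(-16) = -9 - 48 = -57)
√((-102 + Z)*(-2*(-2) + d(4)) + T) = √((-102 - 57)*(-2*(-2) - 1) - 411) = √(-159*(4 - 1) - 411) = √(-159*3 - 411) = √(-477 - 411) = √(-888) = 2*I*√222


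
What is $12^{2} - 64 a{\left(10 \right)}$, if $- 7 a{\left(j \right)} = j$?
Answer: $\frac{1648}{7} \approx 235.43$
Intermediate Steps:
$a{\left(j \right)} = - \frac{j}{7}$
$12^{2} - 64 a{\left(10 \right)} = 12^{2} - 64 \left(\left(- \frac{1}{7}\right) 10\right) = 144 - - \frac{640}{7} = 144 + \frac{640}{7} = \frac{1648}{7}$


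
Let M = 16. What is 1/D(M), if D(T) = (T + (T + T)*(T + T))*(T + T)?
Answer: 1/33280 ≈ 3.0048e-5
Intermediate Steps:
D(T) = 2*T*(T + 4*T**2) (D(T) = (T + (2*T)*(2*T))*(2*T) = (T + 4*T**2)*(2*T) = 2*T*(T + 4*T**2))
1/D(M) = 1/(16**2*(2 + 8*16)) = 1/(256*(2 + 128)) = 1/(256*130) = 1/33280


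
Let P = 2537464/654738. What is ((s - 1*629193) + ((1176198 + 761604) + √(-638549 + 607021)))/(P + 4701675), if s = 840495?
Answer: 703550027376/1539183911807 + 654738*I*√7882/1539183911807 ≈ 0.45709 + 3.7765e-5*I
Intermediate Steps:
P = 1268732/327369 (P = 2537464*(1/654738) = 1268732/327369 ≈ 3.8755)
((s - 1*629193) + ((1176198 + 761604) + √(-638549 + 607021)))/(P + 4701675) = ((840495 - 1*629193) + ((1176198 + 761604) + √(-638549 + 607021)))/(1268732/327369 + 4701675) = ((840495 - 629193) + (1937802 + √(-31528)))/(1539183911807/327369) = (211302 + (1937802 + 2*I*√7882))*(327369/1539183911807) = (2149104 + 2*I*√7882)*(327369/1539183911807) = 703550027376/1539183911807 + 654738*I*√7882/1539183911807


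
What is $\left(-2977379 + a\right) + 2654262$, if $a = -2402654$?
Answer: $-2725771$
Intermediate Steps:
$\left(-2977379 + a\right) + 2654262 = \left(-2977379 - 2402654\right) + 2654262 = -5380033 + 2654262 = -2725771$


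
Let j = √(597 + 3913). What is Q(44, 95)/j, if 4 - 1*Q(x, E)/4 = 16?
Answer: -24*√4510/2255 ≈ -0.71475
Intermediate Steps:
Q(x, E) = -48 (Q(x, E) = 16 - 4*16 = 16 - 64 = -48)
j = √4510 ≈ 67.156
Q(44, 95)/j = -48*√4510/4510 = -24*√4510/2255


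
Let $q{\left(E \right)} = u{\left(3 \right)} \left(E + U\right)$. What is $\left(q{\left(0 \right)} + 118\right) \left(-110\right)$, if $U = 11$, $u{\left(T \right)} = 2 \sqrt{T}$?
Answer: $-12980 - 2420 \sqrt{3} \approx -17172.0$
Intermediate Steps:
$q{\left(E \right)} = 2 \sqrt{3} \left(11 + E\right)$ ($q{\left(E \right)} = 2 \sqrt{3} \left(E + 11\right) = 2 \sqrt{3} \left(11 + E\right)$)
$\left(q{\left(0 \right)} + 118\right) \left(-110\right) = \left(2 \sqrt{3} \left(11 + 0\right) + 118\right) \left(-110\right) = \left(2 \sqrt{3} \cdot 11 + 118\right) \left(-110\right) = \left(22 \sqrt{3} + 118\right) \left(-110\right) = \left(118 + 22 \sqrt{3}\right) \left(-110\right) = -12980 - 2420 \sqrt{3}$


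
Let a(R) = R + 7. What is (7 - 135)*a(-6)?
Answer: -128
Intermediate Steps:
a(R) = 7 + R
(7 - 135)*a(-6) = (7 - 135)*(7 - 6) = -128*1 = -128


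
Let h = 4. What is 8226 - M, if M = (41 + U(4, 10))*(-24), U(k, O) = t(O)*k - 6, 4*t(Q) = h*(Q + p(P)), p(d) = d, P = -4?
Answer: 9642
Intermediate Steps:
t(Q) = -4 + Q (t(Q) = (4*(Q - 4))/4 = (4*(-4 + Q))/4 = (-16 + 4*Q)/4 = -4 + Q)
U(k, O) = -6 + k*(-4 + O) (U(k, O) = (-4 + O)*k - 6 = k*(-4 + O) - 6 = -6 + k*(-4 + O))
M = -1416 (M = (41 + (-6 + 4*(-4 + 10)))*(-24) = (41 + (-6 + 4*6))*(-24) = (41 + (-6 + 24))*(-24) = (41 + 18)*(-24) = 59*(-24) = -1416)
8226 - M = 8226 - 1*(-1416) = 8226 + 1416 = 9642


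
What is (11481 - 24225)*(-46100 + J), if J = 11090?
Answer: 446167440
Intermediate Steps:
(11481 - 24225)*(-46100 + J) = (11481 - 24225)*(-46100 + 11090) = -12744*(-35010) = 446167440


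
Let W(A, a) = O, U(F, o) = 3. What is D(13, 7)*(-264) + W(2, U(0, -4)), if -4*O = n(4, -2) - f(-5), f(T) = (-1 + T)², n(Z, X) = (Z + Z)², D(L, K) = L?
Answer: -3439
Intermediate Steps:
n(Z, X) = 4*Z² (n(Z, X) = (2*Z)² = 4*Z²)
O = -7 (O = -(4*4² - (-1 - 5)²)/4 = -(4*16 - 1*(-6)²)/4 = -(64 - 1*36)/4 = -(64 - 36)/4 = -¼*28 = -7)
W(A, a) = -7
D(13, 7)*(-264) + W(2, U(0, -4)) = 13*(-264) - 7 = -3432 - 7 = -3439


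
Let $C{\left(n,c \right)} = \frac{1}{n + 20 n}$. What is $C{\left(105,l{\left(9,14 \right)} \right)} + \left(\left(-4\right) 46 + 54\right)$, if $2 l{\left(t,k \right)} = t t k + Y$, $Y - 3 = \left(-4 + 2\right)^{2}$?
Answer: $- \frac{286649}{2205} \approx -130.0$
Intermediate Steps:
$Y = 7$ ($Y = 3 + \left(-4 + 2\right)^{2} = 3 + \left(-2\right)^{2} = 3 + 4 = 7$)
$l{\left(t,k \right)} = \frac{7}{2} + \frac{k t^{2}}{2}$ ($l{\left(t,k \right)} = \frac{t t k + 7}{2} = \frac{t^{2} k + 7}{2} = \frac{k t^{2} + 7}{2} = \frac{7 + k t^{2}}{2} = \frac{7}{2} + \frac{k t^{2}}{2}$)
$C{\left(n,c \right)} = \frac{1}{21 n}$
$C{\left(105,l{\left(9,14 \right)} \right)} + \left(\left(-4\right) 46 + 54\right) = \frac{1}{21 \cdot 105} + \left(\left(-4\right) 46 + 54\right) = \frac{1}{21} \cdot \frac{1}{105} + \left(-184 + 54\right) = \frac{1}{2205} - 130 = - \frac{286649}{2205}$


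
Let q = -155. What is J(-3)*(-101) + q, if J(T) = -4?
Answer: 249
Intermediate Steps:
J(-3)*(-101) + q = -4*(-101) - 155 = 404 - 155 = 249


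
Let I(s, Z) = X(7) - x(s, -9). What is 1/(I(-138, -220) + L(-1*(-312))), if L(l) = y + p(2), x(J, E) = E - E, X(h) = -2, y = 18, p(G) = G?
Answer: 1/18 ≈ 0.055556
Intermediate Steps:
x(J, E) = 0
L(l) = 20 (L(l) = 18 + 2 = 20)
I(s, Z) = -2 (I(s, Z) = -2 - 1*0 = -2 + 0 = -2)
1/(I(-138, -220) + L(-1*(-312))) = 1/(-2 + 20) = 1/18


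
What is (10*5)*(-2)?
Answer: -100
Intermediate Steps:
(10*5)*(-2) = 50*(-2) = -100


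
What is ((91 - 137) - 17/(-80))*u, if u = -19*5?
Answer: 69597/16 ≈ 4349.8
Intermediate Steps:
u = -95
((91 - 137) - 17/(-80))*u = ((91 - 137) - 17/(-80))*(-95) = (-46 - 17*(-1/80))*(-95) = (-46 + 17/80)*(-95) = -3663/80*(-95) = 69597/16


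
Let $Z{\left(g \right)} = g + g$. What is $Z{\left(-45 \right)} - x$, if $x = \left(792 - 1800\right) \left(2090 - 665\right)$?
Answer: $1436310$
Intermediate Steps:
$Z{\left(g \right)} = 2 g$
$x = -1436400$ ($x = \left(-1008\right) 1425 = -1436400$)
$Z{\left(-45 \right)} - x = 2 \left(-45\right) - -1436400 = -90 + 1436400 = 1436310$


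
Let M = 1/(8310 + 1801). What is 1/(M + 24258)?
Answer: 10111/245272639 ≈ 4.1224e-5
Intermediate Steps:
M = 1/10111 ≈ 9.8902e-5
1/(M + 24258) = 1/(1/10111 + 24258) = 1/(245272639/10111) = 10111/245272639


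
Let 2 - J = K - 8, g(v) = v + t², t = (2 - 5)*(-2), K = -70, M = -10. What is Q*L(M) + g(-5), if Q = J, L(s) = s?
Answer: -769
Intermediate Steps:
t = 6 (t = -3*(-2) = 6)
g(v) = 36 + v (g(v) = v + 6² = v + 36 = 36 + v)
J = 80 (J = 2 - (-70 - 8) = 2 - 1*(-78) = 2 + 78 = 80)
Q = 80
Q*L(M) + g(-5) = 80*(-10) + (36 - 5) = -800 + 31 = -769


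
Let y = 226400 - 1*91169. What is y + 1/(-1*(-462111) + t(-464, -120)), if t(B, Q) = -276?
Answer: 62454408886/461835 ≈ 1.3523e+5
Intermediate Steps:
y = 135231 (y = 226400 - 91169 = 135231)
y + 1/(-1*(-462111) + t(-464, -120)) = 135231 + 1/(-1*(-462111) - 276) = 135231 + 1/(462111 - 276) = 135231 + 1/461835 = 62454408886/461835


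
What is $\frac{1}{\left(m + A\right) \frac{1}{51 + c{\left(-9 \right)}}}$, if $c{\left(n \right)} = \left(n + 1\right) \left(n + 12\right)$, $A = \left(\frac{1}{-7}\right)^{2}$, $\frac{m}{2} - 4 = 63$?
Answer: $\frac{441}{2189} \approx 0.20146$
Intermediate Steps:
$m = 134$ ($m = 8 + 2 \cdot 63 = 8 + 126 = 134$)
$A = \frac{1}{49}$ ($A = \left(- \frac{1}{7}\right)^{2} = \frac{1}{49} \approx 0.020408$)
$c{\left(n \right)} = \left(1 + n\right) \left(12 + n\right)$
$\frac{1}{\left(m + A\right) \frac{1}{51 + c{\left(-9 \right)}}} = \frac{1}{\left(134 + \frac{1}{49}\right) \frac{1}{51 + \left(12 + \left(-9\right)^{2} + 13 \left(-9\right)\right)}} = \frac{1}{\frac{6567}{49} \frac{1}{51 + \left(12 + 81 - 117\right)}} = \frac{1}{\frac{6567}{49} \frac{1}{51 - 24}} = \frac{1}{\frac{6567}{49} \cdot \frac{1}{27}} = \frac{1}{\frac{2189}{441}} = \frac{441}{2189}$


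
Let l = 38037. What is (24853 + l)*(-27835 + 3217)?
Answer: -1548226020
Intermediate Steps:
(24853 + l)*(-27835 + 3217) = (24853 + 38037)*(-27835 + 3217) = 62890*(-24618) = -1548226020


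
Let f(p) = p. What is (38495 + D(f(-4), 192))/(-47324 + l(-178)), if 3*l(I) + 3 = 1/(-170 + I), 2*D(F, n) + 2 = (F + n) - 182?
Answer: -40190868/49407301 ≈ -0.81346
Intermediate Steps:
D(F, n) = -92 + F/2 + n/2 (D(F, n) = -1 + ((F + n) - 182)/2 = -1 + (-182 + F + n)/2 = -1 + (-91 + F/2 + n/2) = -92 + F/2 + n/2)
l(I) = -1 + 1/(3*(-170 + I))
(38495 + D(f(-4), 192))/(-47324 + l(-178)) = (38495 + (-92 + (½)*(-4) + (½)*192))/(-47324 + (511/3 - 1*(-178))/(-170 - 178)) = (38495 + (-92 - 2 + 96))/(-47324 + (511/3 + 178)/(-348)) = (38495 + 2)/(-47324 - 1/348*1045/3) = 38497/(-47324 - 1045/1044) = 38497/(-49407301/1044) = 38497*(-1044/49407301) = -40190868/49407301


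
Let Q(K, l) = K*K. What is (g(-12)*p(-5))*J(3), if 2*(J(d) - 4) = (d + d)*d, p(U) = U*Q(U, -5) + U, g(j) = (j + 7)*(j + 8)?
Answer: -33800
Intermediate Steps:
Q(K, l) = K**2
g(j) = (7 + j)*(8 + j)
p(U) = U + U**3 (p(U) = U*U**2 + U = U**3 + U = U + U**3)
J(d) = 4 + d**2 (J(d) = 4 + ((d + d)*d)/2 = 4 + ((2*d)*d)/2 = 4 + (2*d**2)/2 = 4 + d**2)
(g(-12)*p(-5))*J(3) = ((56 + (-12)**2 + 15*(-12))*(-5 + (-5)**3))*(4 + 3**2) = ((56 + 144 - 180)*(-5 - 125))*(4 + 9) = (20*(-130))*13 = -2600*13 = -33800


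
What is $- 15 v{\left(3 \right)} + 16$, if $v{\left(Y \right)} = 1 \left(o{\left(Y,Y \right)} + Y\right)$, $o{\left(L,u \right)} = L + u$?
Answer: $-119$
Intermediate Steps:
$v{\left(Y \right)} = 3 Y$ ($v{\left(Y \right)} = 1 \left(\left(Y + Y\right) + Y\right) = 1 \left(2 Y + Y\right) = 1 \cdot 3 Y = 3 Y$)
$- 15 v{\left(3 \right)} + 16 = - 15 \cdot 3 \cdot 3 + 16 = \left(-15\right) 9 + 16 = -135 + 16 = -119$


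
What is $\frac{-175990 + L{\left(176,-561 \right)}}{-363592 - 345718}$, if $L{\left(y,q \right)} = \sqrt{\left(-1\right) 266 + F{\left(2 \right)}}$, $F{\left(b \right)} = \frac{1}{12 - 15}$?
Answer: $\frac{17599}{70931} - \frac{i \sqrt{2397}}{2127930} \approx 0.24811 - 2.3008 \cdot 10^{-5} i$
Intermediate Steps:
$F{\left(b \right)} = - \frac{1}{3}$ ($F{\left(b \right)} = \frac{1}{-3} = - \frac{1}{3}$)
$L{\left(y,q \right)} = \frac{i \sqrt{2397}}{3}$ ($L{\left(y,q \right)} = \sqrt{\left(-1\right) 266 - \frac{1}{3}} = \sqrt{-266 - \frac{1}{3}} = \sqrt{- \frac{799}{3}} = \frac{i \sqrt{2397}}{3}$)
$\frac{-175990 + L{\left(176,-561 \right)}}{-363592 - 345718} = \frac{-175990 + \frac{i \sqrt{2397}}{3}}{-363592 - 345718} = \frac{-175990 + \frac{i \sqrt{2397}}{3}}{-709310} = \left(-175990 + \frac{i \sqrt{2397}}{3}\right) \left(- \frac{1}{709310}\right) = \frac{17599}{70931} - \frac{i \sqrt{2397}}{2127930}$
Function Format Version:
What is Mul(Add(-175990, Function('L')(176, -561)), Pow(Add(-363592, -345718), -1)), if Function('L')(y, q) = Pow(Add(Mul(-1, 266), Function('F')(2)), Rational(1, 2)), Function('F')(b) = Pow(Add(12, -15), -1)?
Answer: Add(Rational(17599, 70931), Mul(Rational(-1, 2127930), I, Pow(2397, Rational(1, 2)))) ≈ Add(0.24811, Mul(-2.3008e-5, I))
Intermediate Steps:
Function('F')(b) = Rational(-1, 3) (Function('F')(b) = Pow(-3, -1) = Rational(-1, 3))
Function('L')(y, q) = Mul(Rational(1, 3), I, Pow(2397, Rational(1, 2))) (Function('L')(y, q) = Pow(Add(Mul(-1, 266), Rational(-1, 3)), Rational(1, 2)) = Pow(Add(-266, Rational(-1, 3)), Rational(1, 2)) = Pow(Rational(-799, 3), Rational(1, 2)) = Mul(Rational(1, 3), I, Pow(2397, Rational(1, 2))))
Mul(Add(-175990, Function('L')(176, -561)), Pow(Add(-363592, -345718), -1)) = Mul(Add(-175990, Mul(Rational(1, 3), I, Pow(2397, Rational(1, 2)))), Pow(Add(-363592, -345718), -1)) = Mul(Add(-175990, Mul(Rational(1, 3), I, Pow(2397, Rational(1, 2)))), Pow(-709310, -1)) = Mul(Add(-175990, Mul(Rational(1, 3), I, Pow(2397, Rational(1, 2)))), Rational(-1, 709310)) = Add(Rational(17599, 70931), Mul(Rational(-1, 2127930), I, Pow(2397, Rational(1, 2))))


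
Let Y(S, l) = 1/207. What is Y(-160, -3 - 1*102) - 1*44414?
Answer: -9193697/207 ≈ -44414.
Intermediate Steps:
Y(S, l) = 1/207
Y(-160, -3 - 1*102) - 1*44414 = 1/207 - 1*44414 = 1/207 - 44414 = -9193697/207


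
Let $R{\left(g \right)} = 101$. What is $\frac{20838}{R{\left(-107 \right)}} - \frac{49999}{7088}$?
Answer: $\frac{142649845}{715888} \approx 199.26$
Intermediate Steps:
$\frac{20838}{R{\left(-107 \right)}} - \frac{49999}{7088} = \frac{20838}{101} - \frac{49999}{7088} = \frac{142649845}{715888}$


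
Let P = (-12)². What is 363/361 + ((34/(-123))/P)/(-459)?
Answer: 86798017/86319432 ≈ 1.0055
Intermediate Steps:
P = 144
363/361 + ((34/(-123))/P)/(-459) = 363/361 + ((34/(-123))/144)/(-459) = 363*(1/361) + ((34*(-1/123))*(1/144))*(-1/459) = 363/361 - 34/123*1/144*(-1/459) = 363/361 - 17/8856*(-1/459) = 363/361 + 1/239112 = 86798017/86319432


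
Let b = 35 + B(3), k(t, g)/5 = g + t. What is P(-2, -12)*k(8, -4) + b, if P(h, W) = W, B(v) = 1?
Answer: -204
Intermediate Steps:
k(t, g) = 5*g + 5*t (k(t, g) = 5*(g + t) = 5*g + 5*t)
b = 36 (b = 35 + 1 = 36)
P(-2, -12)*k(8, -4) + b = -12*(5*(-4) + 5*8) + 36 = -12*(-20 + 40) + 36 = -12*20 + 36 = -240 + 36 = -204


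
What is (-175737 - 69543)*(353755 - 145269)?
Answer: -51137446080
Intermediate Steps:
(-175737 - 69543)*(353755 - 145269) = -245280*208486 = -51137446080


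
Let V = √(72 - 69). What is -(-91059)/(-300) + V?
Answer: -30353/100 + √3 ≈ -301.80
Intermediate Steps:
V = √3 ≈ 1.7320
-(-91059)/(-300) + V = -(-91059)/(-300) + √3 = -(-91059)*(-1)/300 + √3 = -239*127/100 + √3 = -30353/100 + √3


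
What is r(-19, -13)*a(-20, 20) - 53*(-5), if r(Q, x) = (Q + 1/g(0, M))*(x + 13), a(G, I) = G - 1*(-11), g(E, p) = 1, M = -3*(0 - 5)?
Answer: 265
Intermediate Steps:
M = 15 (M = -3*(-5) = 15)
a(G, I) = 11 + G (a(G, I) = G + 11 = 11 + G)
r(Q, x) = (1 + Q)*(13 + x) (r(Q, x) = (Q + 1/1)*(x + 13) = (Q + 1)*(13 + x) = (1 + Q)*(13 + x))
r(-19, -13)*a(-20, 20) - 53*(-5) = (13 - 13 - 19*(13 - 13))*(11 - 20) - 53*(-5) = (13 - 13 - 19*0)*(-9) + 265 = (13 - 13 + 0)*(-9) + 265 = 0*(-9) + 265 = 0 + 265 = 265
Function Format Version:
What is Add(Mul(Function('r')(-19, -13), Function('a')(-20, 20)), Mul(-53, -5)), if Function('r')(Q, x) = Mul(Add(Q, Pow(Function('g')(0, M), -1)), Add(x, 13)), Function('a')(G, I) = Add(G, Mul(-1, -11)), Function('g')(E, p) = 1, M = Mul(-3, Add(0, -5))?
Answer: 265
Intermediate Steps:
M = 15 (M = Mul(-3, -5) = 15)
Function('a')(G, I) = Add(11, G) (Function('a')(G, I) = Add(G, 11) = Add(11, G))
Function('r')(Q, x) = Mul(Add(1, Q), Add(13, x)) (Function('r')(Q, x) = Mul(Add(Q, Pow(1, -1)), Add(x, 13)) = Mul(Add(Q, 1), Add(13, x)) = Mul(Add(1, Q), Add(13, x)))
Add(Mul(Function('r')(-19, -13), Function('a')(-20, 20)), Mul(-53, -5)) = Add(Mul(Add(13, -13, Mul(-19, Add(13, -13))), Add(11, -20)), Mul(-53, -5)) = Add(Mul(Add(13, -13, Mul(-19, 0)), -9), 265) = Add(Mul(Add(13, -13, 0), -9), 265) = Add(Mul(0, -9), 265) = Add(0, 265) = 265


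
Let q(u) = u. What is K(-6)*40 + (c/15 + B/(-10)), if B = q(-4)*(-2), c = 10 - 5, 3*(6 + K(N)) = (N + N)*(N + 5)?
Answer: -1207/15 ≈ -80.467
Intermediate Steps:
K(N) = -6 + 2*N*(5 + N)/3 (K(N) = -6 + ((N + N)*(N + 5))/3 = -6 + ((2*N)*(5 + N))/3 = -6 + (2*N*(5 + N))/3 = -6 + 2*N*(5 + N)/3)
c = 5
B = 8 (B = -4*(-2) = 8)
K(-6)*40 + (c/15 + B/(-10)) = (-6 + (2/3)*(-6)**2 + (10/3)*(-6))*40 + (5/15 + 8/(-10)) = (-6 + (2/3)*36 - 20)*40 + (5*(1/15) + 8*(-1/10)) = (-6 + 24 - 20)*40 + (1/3 - 4/5) = -2*40 - 7/15 = -80 - 7/15 = -1207/15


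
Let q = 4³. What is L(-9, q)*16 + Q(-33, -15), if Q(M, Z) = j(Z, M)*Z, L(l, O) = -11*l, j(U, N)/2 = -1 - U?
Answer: 1164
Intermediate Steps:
q = 64
j(U, N) = -2 - 2*U (j(U, N) = 2*(-1 - U) = -2 - 2*U)
Q(M, Z) = Z*(-2 - 2*Z) (Q(M, Z) = (-2 - 2*Z)*Z = Z*(-2 - 2*Z))
L(-9, q)*16 + Q(-33, -15) = -11*(-9)*16 - 2*(-15)*(1 - 15) = 99*16 - 2*(-15)*(-14) = 1584 - 420 = 1164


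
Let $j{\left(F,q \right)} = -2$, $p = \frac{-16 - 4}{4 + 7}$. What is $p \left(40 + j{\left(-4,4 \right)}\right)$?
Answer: $- \frac{760}{11} \approx -69.091$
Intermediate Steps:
$p = - \frac{20}{11} \approx -1.8182$
$p \left(40 + j{\left(-4,4 \right)}\right) = - \frac{20 \left(40 - 2\right)}{11} = \left(- \frac{20}{11}\right) 38 = - \frac{760}{11}$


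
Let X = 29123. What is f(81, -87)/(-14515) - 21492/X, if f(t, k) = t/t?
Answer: -311985503/422720345 ≈ -0.73804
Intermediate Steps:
f(t, k) = 1
f(81, -87)/(-14515) - 21492/X = 1/(-14515) - 21492/29123 = 1*(-1/14515) - 21492*1/29123 = -1/14515 - 21492/29123 = -311985503/422720345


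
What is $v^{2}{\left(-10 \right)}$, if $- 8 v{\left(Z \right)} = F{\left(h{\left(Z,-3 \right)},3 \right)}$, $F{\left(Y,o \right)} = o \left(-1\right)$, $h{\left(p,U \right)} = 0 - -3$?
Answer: $\frac{9}{64} \approx 0.14063$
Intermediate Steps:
$h{\left(p,U \right)} = 3$ ($h{\left(p,U \right)} = 0 + 3 = 3$)
$F{\left(Y,o \right)} = - o$
$v{\left(Z \right)} = \frac{3}{8}$ ($v{\left(Z \right)} = - \frac{\left(-1\right) 3}{8} = \left(- \frac{1}{8}\right) \left(-3\right) = \frac{3}{8}$)
$v^{2}{\left(-10 \right)} = \left(\frac{3}{8}\right)^{2} = \frac{9}{64}$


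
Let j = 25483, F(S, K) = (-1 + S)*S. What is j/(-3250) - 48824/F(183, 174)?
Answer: -38746723/4163250 ≈ -9.3068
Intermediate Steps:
F(S, K) = S*(-1 + S)
j/(-3250) - 48824/F(183, 174) = 25483/(-3250) - 48824*1/(183*(-1 + 183)) = 25483*(-1/3250) - 48824/(183*182) = -25483/3250 - 48824/33306 = -25483/3250 - 48824*1/33306 = -25483/3250 - 24412/16653 = -38746723/4163250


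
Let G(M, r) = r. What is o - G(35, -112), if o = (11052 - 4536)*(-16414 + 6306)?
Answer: -65863616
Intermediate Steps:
o = -65863728 (o = 6516*(-10108) = -65863728)
o - G(35, -112) = -65863728 - 1*(-112) = -65863728 + 112 = -65863616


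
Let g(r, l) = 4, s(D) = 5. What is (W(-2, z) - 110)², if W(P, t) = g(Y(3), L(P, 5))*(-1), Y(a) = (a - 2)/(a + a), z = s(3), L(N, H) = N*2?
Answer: 12996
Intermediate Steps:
L(N, H) = 2*N
z = 5
Y(a) = (-2 + a)/(2*a) (Y(a) = (-2 + a)/((2*a)) = (-2 + a)*(1/(2*a)) = (-2 + a)/(2*a))
W(P, t) = -4 (W(P, t) = 4*(-1) = -4)
(W(-2, z) - 110)² = (-4 - 110)² = (-114)² = 12996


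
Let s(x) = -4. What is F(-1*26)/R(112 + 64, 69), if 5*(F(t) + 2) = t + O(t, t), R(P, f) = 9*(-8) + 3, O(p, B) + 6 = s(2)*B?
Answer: -62/345 ≈ -0.17971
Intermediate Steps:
O(p, B) = -6 - 4*B
R(P, f) = -69 (R(P, f) = -72 + 3 = -69)
F(t) = -16/5 - 3*t/5 (F(t) = -2 + (t + (-6 - 4*t))/5 = -2 + (-6 - 3*t)/5 = -2 + (-6/5 - 3*t/5) = -16/5 - 3*t/5)
F(-1*26)/R(112 + 64, 69) = (-16/5 - (-3)*26/5)/(-69) = (-16/5 - 3/5*(-26))*(-1/69) = (-16/5 + 78/5)*(-1/69) = (62/5)*(-1/69) = -62/345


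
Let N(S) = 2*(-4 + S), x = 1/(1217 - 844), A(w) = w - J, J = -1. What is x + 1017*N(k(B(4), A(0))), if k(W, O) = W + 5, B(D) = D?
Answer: 3793411/373 ≈ 10170.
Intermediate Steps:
A(w) = 1 + w (A(w) = w - 1*(-1) = w + 1 = 1 + w)
k(W, O) = 5 + W
x = 1/373 ≈ 0.0026810
N(S) = -8 + 2*S
x + 1017*N(k(B(4), A(0))) = 1/373 + 1017*(-8 + 2*(5 + 4)) = 1/373 + 1017*(-8 + 2*9) = 1/373 + 1017*(-8 + 18) = 1/373 + 1017*10 = 1/373 + 10170 = 3793411/373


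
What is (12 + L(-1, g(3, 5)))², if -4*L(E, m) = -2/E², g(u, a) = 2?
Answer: 625/4 ≈ 156.25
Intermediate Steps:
L(E, m) = 1/(2*E²) (L(E, m) = -(-1)/(2*(E*E)) = -(-1)/(2*(E²)) = -(-1)/(2*E²) = 1/(2*E²))
(12 + L(-1, g(3, 5)))² = (12 + (½)/(-1)²)² = (12 + (½)*1)² = (12 + ½)² = (25/2)² = 625/4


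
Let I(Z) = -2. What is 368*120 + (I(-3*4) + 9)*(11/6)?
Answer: 265037/6 ≈ 44173.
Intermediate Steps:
368*120 + (I(-3*4) + 9)*(11/6) = 368*120 + (-2 + 9)*(11/6) = 44160 + 7*(11*(⅙)) = 44160 + 7*(11/6) = 44160 + 77/6 = 265037/6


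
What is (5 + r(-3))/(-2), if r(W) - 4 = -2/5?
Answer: -43/10 ≈ -4.3000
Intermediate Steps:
r(W) = 18/5 (r(W) = 4 - 2/5 = 18/5)
(5 + r(-3))/(-2) = (5 + 18/5)/(-2) = -1/2*43/5 = -43/10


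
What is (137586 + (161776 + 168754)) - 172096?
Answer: 296020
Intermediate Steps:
(137586 + (161776 + 168754)) - 172096 = (137586 + 330530) - 172096 = 468116 - 172096 = 296020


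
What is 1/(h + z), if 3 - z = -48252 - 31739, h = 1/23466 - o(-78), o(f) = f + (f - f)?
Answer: 23466/1878969553 ≈ 1.2489e-5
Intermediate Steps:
o(f) = f (o(f) = f + 0 = f)
h = 1830349/23466 (h = 1/23466 - 1*(-78) = 1/23466 + 78 = 1830349/23466 ≈ 78.000)
z = 79994 (z = 3 - (-48252 - 31739) = 3 - 1*(-79991) = 3 + 79991 = 79994)
1/(h + z) = 1/(1830349/23466 + 79994) = 1/(1878969553/23466) = 23466/1878969553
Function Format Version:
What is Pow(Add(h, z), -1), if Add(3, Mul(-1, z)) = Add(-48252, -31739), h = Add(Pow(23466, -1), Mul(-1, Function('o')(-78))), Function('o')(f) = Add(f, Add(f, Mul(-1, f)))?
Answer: Rational(23466, 1878969553) ≈ 1.2489e-5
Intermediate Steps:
Function('o')(f) = f (Function('o')(f) = Add(f, 0) = f)
h = Rational(1830349, 23466) (h = Add(Pow(23466, -1), Mul(-1, -78)) = Add(Rational(1, 23466), 78) = Rational(1830349, 23466) ≈ 78.000)
z = 79994 (z = Add(3, Mul(-1, Add(-48252, -31739))) = Add(3, Mul(-1, -79991)) = Add(3, 79991) = 79994)
Pow(Add(h, z), -1) = Pow(Add(Rational(1830349, 23466), 79994), -1) = Pow(Rational(1878969553, 23466), -1) = Rational(23466, 1878969553)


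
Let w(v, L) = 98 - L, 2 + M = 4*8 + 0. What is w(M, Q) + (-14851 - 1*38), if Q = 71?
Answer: -14862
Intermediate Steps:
M = 30 (M = -2 + (4*8 + 0) = -2 + (32 + 0) = -2 + 32 = 30)
w(M, Q) + (-14851 - 1*38) = (98 - 1*71) + (-14851 - 1*38) = (98 - 71) + (-14851 - 38) = 27 - 14889 = -14862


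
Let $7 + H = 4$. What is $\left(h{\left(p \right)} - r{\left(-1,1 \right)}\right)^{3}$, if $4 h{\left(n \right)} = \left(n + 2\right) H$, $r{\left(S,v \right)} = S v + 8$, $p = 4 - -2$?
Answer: $-2197$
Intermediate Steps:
$H = -3$ ($H = -7 + 4 = -3$)
$p = 6$ ($p = 4 + 2 = 6$)
$r{\left(S,v \right)} = 8 + S v$
$h{\left(n \right)} = - \frac{3}{2} - \frac{3 n}{4}$ ($h{\left(n \right)} = \frac{\left(n + 2\right) \left(-3\right)}{4} = \frac{\left(2 + n\right) \left(-3\right)}{4} = \frac{-6 - 3 n}{4} = - \frac{3}{2} - \frac{3 n}{4}$)
$\left(h{\left(p \right)} - r{\left(-1,1 \right)}\right)^{3} = \left(\left(- \frac{3}{2} - \frac{9}{2}\right) - \left(8 - 1\right)\right)^{3} = \left(-6 - 7\right)^{3} = \left(-13\right)^{3} = -2197$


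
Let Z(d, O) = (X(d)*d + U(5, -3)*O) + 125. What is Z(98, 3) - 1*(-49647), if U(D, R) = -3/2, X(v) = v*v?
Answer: 1981919/2 ≈ 9.9096e+5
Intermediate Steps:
X(v) = v²
U(D, R) = -3/2 (U(D, R) = -3*½ = -3/2)
Z(d, O) = 125 + d³ - 3*O/2 (Z(d, O) = (d²*d - 3*O/2) + 125 = (d³ - 3*O/2) + 125 = 125 + d³ - 3*O/2)
Z(98, 3) - 1*(-49647) = (125 + 98³ - 3/2*3) - 1*(-49647) = (125 + 941192 - 9/2) + 49647 = 1882625/2 + 49647 = 1981919/2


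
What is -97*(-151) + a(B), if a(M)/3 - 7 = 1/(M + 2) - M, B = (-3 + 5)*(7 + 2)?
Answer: 292283/20 ≈ 14614.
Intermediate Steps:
B = 18 (B = 2*9 = 18)
a(M) = 21 - 3*M + 3/(2 + M) (a(M) = 21 + 3*(1/(M + 2) - M) = 21 + 3*(1/(2 + M) - M) = 21 + (-3*M + 3/(2 + M)) = 21 - 3*M + 3/(2 + M))
-97*(-151) + a(B) = -97*(-151) + 3*(15 - 1*18² + 5*18)/(2 + 18) = 14647 + 3*(15 - 1*324 + 90)/20 = 14647 + 3*(1/20)*(15 - 324 + 90) = 14647 + 3*(1/20)*(-219) = 14647 - 657/20 = 292283/20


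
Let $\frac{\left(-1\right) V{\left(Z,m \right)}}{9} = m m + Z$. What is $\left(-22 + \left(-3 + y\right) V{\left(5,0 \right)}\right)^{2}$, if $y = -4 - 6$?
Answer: $316969$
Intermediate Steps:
$y = -10$ ($y = -4 - 6 = -10$)
$V{\left(Z,m \right)} = - 9 Z - 9 m^{2}$ ($V{\left(Z,m \right)} = - 9 \left(m m + Z\right) = - 9 \left(m^{2} + Z\right) = - 9 \left(Z + m^{2}\right) = - 9 Z - 9 m^{2}$)
$\left(-22 + \left(-3 + y\right) V{\left(5,0 \right)}\right)^{2} = \left(-22 + \left(-3 - 10\right) \left(\left(-9\right) 5 - 9 \cdot 0^{2}\right)\right)^{2} = \left(-22 - 13 \left(-45 - 0\right)\right)^{2} = \left(-22 - 13 \left(-45 + 0\right)\right)^{2} = \left(-22 - -585\right)^{2} = \left(-22 + 585\right)^{2} = 563^{2} = 316969$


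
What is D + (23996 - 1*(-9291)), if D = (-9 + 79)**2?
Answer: 38187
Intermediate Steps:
D = 4900 (D = 70**2 = 4900)
D + (23996 - 1*(-9291)) = 4900 + (23996 - 1*(-9291)) = 4900 + (23996 + 9291) = 4900 + 33287 = 38187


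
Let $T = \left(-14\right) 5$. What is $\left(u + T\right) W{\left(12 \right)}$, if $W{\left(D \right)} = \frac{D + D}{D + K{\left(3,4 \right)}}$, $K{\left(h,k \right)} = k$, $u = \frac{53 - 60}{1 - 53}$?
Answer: $- \frac{10899}{104} \approx -104.8$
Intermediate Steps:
$u = \frac{7}{52}$ ($u = - \frac{7}{-52} = \left(-7\right) \left(- \frac{1}{52}\right) = \frac{7}{52} \approx 0.13462$)
$T = -70$
$W{\left(D \right)} = \frac{2 D}{4 + D}$ ($W{\left(D \right)} = \frac{D + D}{D + 4} = \frac{2 D}{4 + D}$)
$\left(u + T\right) W{\left(12 \right)} = \left(\frac{7}{52} - 70\right) 2 \cdot 12 \frac{1}{4 + 12} = - \frac{3633 \cdot 2 \cdot 12 \cdot \frac{1}{16}}{52} = \left(- \frac{3633}{52}\right) \frac{3}{2} = - \frac{10899}{104}$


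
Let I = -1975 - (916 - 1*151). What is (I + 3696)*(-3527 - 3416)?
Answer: -6637508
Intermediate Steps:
I = -2740 (I = -1975 - (916 - 151) = -1975 - 1*765 = -1975 - 765 = -2740)
(I + 3696)*(-3527 - 3416) = (-2740 + 3696)*(-3527 - 3416) = 956*(-6943) = -6637508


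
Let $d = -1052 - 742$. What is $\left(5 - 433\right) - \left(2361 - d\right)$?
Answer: $-4583$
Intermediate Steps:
$d = -1794$ ($d = -1052 - 742 = -1794$)
$\left(5 - 433\right) - \left(2361 - d\right) = \left(5 - 433\right) - \left(2361 - -1794\right) = \left(5 - 433\right) - \left(2361 + 1794\right) = -428 - 4155 = -4583$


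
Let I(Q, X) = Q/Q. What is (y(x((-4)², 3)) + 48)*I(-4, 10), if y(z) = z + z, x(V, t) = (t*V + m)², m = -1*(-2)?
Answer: 5048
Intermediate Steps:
m = 2
x(V, t) = (2 + V*t)² (x(V, t) = (t*V + 2)² = (V*t + 2)² = (2 + V*t)²)
y(z) = 2*z
I(Q, X) = 1
(y(x((-4)², 3)) + 48)*I(-4, 10) = (2*(2 + (-4)²*3)² + 48)*1 = (2*(2 + 16*3)² + 48)*1 = (2*(2 + 48)² + 48)*1 = (2*50² + 48)*1 = (2*2500 + 48)*1 = (5000 + 48)*1 = 5048*1 = 5048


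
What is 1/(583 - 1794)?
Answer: -1/1211 ≈ -0.00082576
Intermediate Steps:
1/(583 - 1794) = 1/(-1211) = -1/1211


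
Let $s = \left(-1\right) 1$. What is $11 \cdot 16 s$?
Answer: $-176$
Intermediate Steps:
$s = -1$
$11 \cdot 16 s = 11 \cdot 16 \left(-1\right) = 176 \left(-1\right) = -176$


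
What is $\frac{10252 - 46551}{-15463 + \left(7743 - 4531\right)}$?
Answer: $\frac{36299}{12251} \approx 2.9629$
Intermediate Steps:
$\frac{10252 - 46551}{-15463 + \left(7743 - 4531\right)} = - \frac{36299}{-15463 + \left(7743 - 4531\right)} = - \frac{36299}{-15463 + 3212} = - \frac{36299}{-12251} = \left(-36299\right) \left(- \frac{1}{12251}\right) = \frac{36299}{12251}$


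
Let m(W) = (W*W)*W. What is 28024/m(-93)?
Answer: -904/25947 ≈ -0.034840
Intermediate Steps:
m(W) = W³ (m(W) = W²*W = W³)
28024/m(-93) = 28024/((-93)³) = 28024/(-804357) = 28024*(-1/804357) = -904/25947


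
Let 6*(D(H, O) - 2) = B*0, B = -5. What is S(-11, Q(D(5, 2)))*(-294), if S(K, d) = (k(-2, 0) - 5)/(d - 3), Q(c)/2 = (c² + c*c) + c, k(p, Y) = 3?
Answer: 588/17 ≈ 34.588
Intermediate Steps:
D(H, O) = 2 (D(H, O) = 2 + (-5*0)/6 = 2 + (⅙)*0 = 2 + 0 = 2)
Q(c) = 2*c + 4*c² (Q(c) = 2*((c² + c*c) + c) = 2*((c² + c²) + c) = 2*(2*c² + c) = 2*(c + 2*c²) = 2*c + 4*c²)
S(K, d) = -2/(-3 + d) (S(K, d) = (3 - 5)/(d - 3) = -2/(-3 + d))
S(-11, Q(D(5, 2)))*(-294) = -2/(-3 + 2*2*(1 + 2*2))*(-294) = -2/(-3 + 2*2*(1 + 4))*(-294) = -2/(-3 + 2*2*5)*(-294) = -2/(-3 + 20)*(-294) = -2/17*(-294) = 588/17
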